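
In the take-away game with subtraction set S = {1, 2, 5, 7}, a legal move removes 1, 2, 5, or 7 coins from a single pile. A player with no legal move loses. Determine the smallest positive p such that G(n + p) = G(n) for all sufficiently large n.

3

G(0) = 0
G(1) = mex{0} = 1
G(2) = mex{1,0} = 2
G(3) = mex{2,1} = 0
G(4) = mex{0,2} = 1
G(5) = mex{1,0,0} = 2
G(6) = mex{2,1,1} = 0
G(7) = mex{0,2,2,0} = 1
G(8) = mex{1,0,0,1} = 2
G(9) = mex{2,1,1,2} = 0
G(10) = mex{0,2,2,0} = 1
G(11) = mex{1,0,0,1} = 2
G(12) = mex{2,1,1,2} = 0
G(13) = mex{0,2,2,0} = 1
G(14) = mex{1,0,0,1} = 2
G(n+3) = G(n) holds for n = 0,…,6 (a full window of length max(S) = 7), so the sequence is purely periodic with period 3.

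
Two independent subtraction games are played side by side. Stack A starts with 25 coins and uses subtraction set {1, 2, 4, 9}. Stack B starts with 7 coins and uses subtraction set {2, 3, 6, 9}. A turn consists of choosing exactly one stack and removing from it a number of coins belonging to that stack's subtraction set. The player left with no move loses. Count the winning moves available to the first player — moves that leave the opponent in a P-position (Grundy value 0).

Stack A, S = {1, 2, 4, 9}:
G(0) = 0
G(1) = mex{0} = 1
G(2) = mex{1,0} = 2
G(3) = mex{2,1} = 0
G(4) = mex{0,2,0} = 1
G(5) = mex{1,0,1} = 2
G(6) = mex{2,1,2} = 0
G(7) = mex{0,2,0} = 1
G(8) = mex{1,0,1} = 2
G(9) = mex{2,1,2,0} = 3
G(10) = mex{3,2,0,1} = 4
G(11) = mex{4,3,1,2} = 0
G(12) = mex{0,4,2,0} = 1
G(13) = mex{1,0,3,1} = 2
G(14) = mex{2,1,4,2} = 0
G(15) = mex{0,2,0,0} = 1
G(16) = mex{1,0,1,1} = 2
G(17) = mex{2,1,2,2} = 0
G(18) = mex{0,2,0,3} = 1
G(19) = mex{1,0,1,4} = 2
G(20) = mex{2,1,2,0} = 3
G(21) = mex{3,2,0,1} = 4
G(22) = mex{4,3,1,2} = 0
G(23) = mex{0,4,2,0} = 1
G(24) = mex{1,0,3,1} = 2
G(25) = mex{2,1,4,2} = 0
G_A(25) = 0.
Stack B, S = {2, 3, 6, 9}:
G(0) = 0
G(1) = mex{} = 0
G(2) = mex{0} = 1
G(3) = mex{0,0} = 1
G(4) = mex{1,0} = 2
G(5) = mex{1,1} = 0
G(6) = mex{2,1,0} = 3
G(7) = mex{0,2,0} = 1
G_B(7) = 1.
Combined Grundy value = 0 ⊕ 1 = 1.
A winning move leaves total XOR = 0, i.e. changes one component's Grundy value g to g ⊕ X where X is the current total.
Stack A: need g' = 0⊕1 = 1. Options: 25−1→G=2, 25−2→G=1, 25−4→G=4, 25−9→G=2. Hits: 1.
Stack B: need g' = 1⊕1 = 0. Options: 7−2→G=0, 7−3→G=2, 7−6→G=0. Hits: 2.

3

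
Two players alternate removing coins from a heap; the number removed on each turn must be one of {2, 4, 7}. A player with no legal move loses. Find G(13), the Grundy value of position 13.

G(0) = 0
G(1) = mex{} = 0
G(2) = mex{0} = 1
G(3) = mex{0} = 1
G(4) = mex{1,0} = 2
G(5) = mex{1,0} = 2
G(6) = mex{2,1} = 0
G(7) = mex{2,1,0} = 3
G(8) = mex{0,2,0} = 1
G(9) = mex{3,2,1} = 0
G(10) = mex{1,0,1} = 2
G(11) = mex{0,3,2} = 1
G(12) = mex{2,1,2} = 0
G(13) = mex{1,0,0} = 2

2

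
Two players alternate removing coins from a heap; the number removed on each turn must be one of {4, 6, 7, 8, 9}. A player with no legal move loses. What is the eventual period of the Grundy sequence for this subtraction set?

G(0) = 0
G(1) = mex{} = 0
G(2) = mex{} = 0
G(3) = mex{} = 0
G(4) = mex{0} = 1
G(5) = mex{0} = 1
G(6) = mex{0,0} = 1
G(7) = mex{0,0,0} = 1
G(8) = mex{1,0,0,0} = 2
G(9) = mex{1,0,0,0,0} = 2
G(10) = mex{1,1,0,0,0} = 2
G(11) = mex{1,1,1,0,0} = 2
G(12) = mex{2,1,1,1,0} = 3
G(13) = mex{2,1,1,1,1} = 0
G(14) = mex{2,2,1,1,1} = 0
G(15) = mex{2,2,2,1,1} = 0
G(16) = mex{3,2,2,2,1} = 0
G(17) = mex{0,2,2,2,2} = 1
G(18) = mex{0,3,2,2,2} = 1
G(19) = mex{0,0,3,2,2} = 1
G(20) = mex{0,0,0,3,2} = 1
G(21) = mex{1,0,0,0,3} = 2
G(22) = mex{1,0,0,0,0} = 2
G(23) = mex{1,1,0,0,0} = 2
G(24) = mex{1,1,1,0,0} = 2
G(25) = mex{2,1,1,1,0} = 3
G(26) = mex{2,1,1,1,1} = 0
G(27) = mex{2,2,1,1,1} = 0
G(n+13) = G(n) holds for n = 0,…,8 (a full window of length max(S) = 9), so the sequence is purely periodic with period 13.

13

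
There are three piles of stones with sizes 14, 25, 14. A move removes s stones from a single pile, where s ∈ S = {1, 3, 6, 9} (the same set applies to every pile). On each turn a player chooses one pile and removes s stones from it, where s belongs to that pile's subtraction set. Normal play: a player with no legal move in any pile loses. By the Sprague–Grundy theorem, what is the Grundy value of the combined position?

1

All piles use S = {1, 3, 6, 9}:
G(0) = 0
G(1) = mex{0} = 1
G(2) = mex{1} = 0
G(3) = mex{0,0} = 1
G(4) = mex{1,1} = 0
G(5) = mex{0,0} = 1
G(6) = mex{1,1,0} = 2
G(7) = mex{2,0,1} = 3
G(8) = mex{3,1,0} = 2
G(9) = mex{2,2,1,0} = 3
G(10) = mex{3,3,0,1} = 2
G(11) = mex{2,2,1,0} = 3
G(12) = mex{3,3,2,1} = 0
G(13) = mex{0,2,3,0} = 1
G(14) = mex{1,3,2,1} = 0
G(15) = mex{0,0,3,2} = 1
G(16) = mex{1,1,2,3} = 0
G(17) = mex{0,0,3,2} = 1
G(18) = mex{1,1,0,3} = 2
G(19) = mex{2,0,1,2} = 3
G(20) = mex{3,1,0,3} = 2
G(21) = mex{2,2,1,0} = 3
G(22) = mex{3,3,0,1} = 2
G(23) = mex{2,2,1,0} = 3
G(24) = mex{3,3,2,1} = 0
G(25) = mex{0,2,3,0} = 1
Pile A: G(14) = 0.
Pile B: G(25) = 1.
Pile C: G(14) = 0.
Combined Grundy value = 0 ⊕ 1 ⊕ 0 = 1.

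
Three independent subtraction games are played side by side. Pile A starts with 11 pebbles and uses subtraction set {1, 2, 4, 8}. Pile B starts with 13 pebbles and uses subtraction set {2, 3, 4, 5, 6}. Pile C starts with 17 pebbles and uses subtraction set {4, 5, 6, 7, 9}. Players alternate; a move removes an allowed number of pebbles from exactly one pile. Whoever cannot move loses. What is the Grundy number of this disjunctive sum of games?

Pile A, S = {1, 2, 4, 8}:
n :  0  1  2  3  4  5  6  7  8  9 10 11
G :  0  1  2  0  1  2  0  1  2  0  1  2
G_A(11) = 2.
Pile B, S = {2, 3, 4, 5, 6}:
n :  0  1  2  3  4  5  6  7  8  9 10 11 12 13
G :  0  0  1  1  2  2  3  3  0  0  1  1  2  2
G_B(13) = 2.
Pile C, S = {4, 5, 6, 7, 9}:
n :  0  1  2  3  4  5  6  7  8  9 10 11 12 13 14 15 16 17
G :  0  0  0  0  1  1  1  1  2  2  2  2  3  0  0  0  0  1
G_C(17) = 1.
Combined Grundy value = 2 ⊕ 2 ⊕ 1 = 1.

1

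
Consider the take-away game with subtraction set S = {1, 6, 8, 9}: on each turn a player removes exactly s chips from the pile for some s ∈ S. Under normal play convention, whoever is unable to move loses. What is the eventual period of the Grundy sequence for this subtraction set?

G(0) = 0
G(1) = mex{0} = 1
G(2) = mex{1} = 0
G(3) = mex{0} = 1
G(4) = mex{1} = 0
G(5) = mex{0} = 1
G(6) = mex{1,0} = 2
G(7) = mex{2,1} = 0
G(8) = mex{0,0,0} = 1
G(9) = mex{1,1,1,0} = 2
G(10) = mex{2,0,0,1} = 3
G(11) = mex{3,1,1,0} = 2
G(12) = mex{2,2,0,1} = 3
G(13) = mex{3,0,1,0} = 2
G(14) = mex{2,1,2,1} = 0
G(15) = mex{0,2,0,2} = 1
G(16) = mex{1,3,1,0} = 2
G(17) = mex{2,2,2,1} = 0
G(18) = mex{0,3,3,2} = 1
G(19) = mex{1,2,2,3} = 0
G(20) = mex{0,0,3,2} = 1
G(21) = mex{1,1,2,3} = 0
G(22) = mex{0,2,0,2} = 1
G(23) = mex{1,0,1,0} = 2
G(24) = mex{2,1,2,1} = 0
G(25) = mex{0,0,0,2} = 1
G(26) = mex{1,1,1,0} = 2
G(27) = mex{2,0,0,1} = 3
G(28) = mex{3,1,1,0} = 2
G(29) = mex{2,2,0,1} = 3
G(30) = mex{3,0,1,0} = 2
G(31) = mex{2,1,2,1} = 0
G(32) = mex{0,2,0,2} = 1
G(33) = mex{1,3,1,0} = 2
G(34) = mex{2,2,2,1} = 0
G(35) = mex{0,3,3,2} = 1
G(n+17) = G(n) holds for n = 0,…,8 (a full window of length max(S) = 9), so the sequence is purely periodic with period 17.

17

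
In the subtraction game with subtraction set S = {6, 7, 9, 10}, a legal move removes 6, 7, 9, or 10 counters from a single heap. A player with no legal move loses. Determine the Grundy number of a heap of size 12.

2

n :  0  1  2  3  4  5  6  7  8  9 10 11 12
G :  0  0  0  0  0  0  1  1  1  1  1  1  2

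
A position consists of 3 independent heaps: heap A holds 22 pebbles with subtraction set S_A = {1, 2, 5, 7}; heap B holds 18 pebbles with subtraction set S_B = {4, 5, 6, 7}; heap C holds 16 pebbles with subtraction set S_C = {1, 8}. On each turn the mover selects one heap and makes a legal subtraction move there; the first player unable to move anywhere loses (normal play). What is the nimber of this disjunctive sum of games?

1

Heap A, S = {1, 2, 5, 7}:
n :  0  1  2  3  4  5  6  7  8  9 10 11 12 13 14 15 16 17 18 19 20 21 22
G :  0  1  2  0  1  2  0  1  2  0  1  2  0  1  2  0  1  2  0  1  2  0  1
G_A(22) = 1.
Heap B, S = {4, 5, 6, 7}:
G(0) = 0
G(1) = mex{} = 0
G(2) = mex{} = 0
G(3) = mex{} = 0
G(4) = mex{0} = 1
G(5) = mex{0,0} = 1
G(6) = mex{0,0,0} = 1
G(7) = mex{0,0,0,0} = 1
G(8) = mex{1,0,0,0} = 2
G(9) = mex{1,1,0,0} = 2
G(10) = mex{1,1,1,0} = 2
G(11) = mex{1,1,1,1} = 0
G(12) = mex{2,1,1,1} = 0
G(13) = mex{2,2,1,1} = 0
G(14) = mex{2,2,2,1} = 0
G(15) = mex{0,2,2,2} = 1
G(16) = mex{0,0,2,2} = 1
G(17) = mex{0,0,0,2} = 1
G(18) = mex{0,0,0,0} = 1
G_B(18) = 1.
Heap C, S = {1, 8}:
G(0) = 0
G(1) = mex{0} = 1
G(2) = mex{1} = 0
G(3) = mex{0} = 1
G(4) = mex{1} = 0
G(5) = mex{0} = 1
G(6) = mex{1} = 0
G(7) = mex{0} = 1
G(8) = mex{1,0} = 2
G(9) = mex{2,1} = 0
G(10) = mex{0,0} = 1
G(11) = mex{1,1} = 0
G(12) = mex{0,0} = 1
G(13) = mex{1,1} = 0
G(14) = mex{0,0} = 1
G(15) = mex{1,1} = 0
G(16) = mex{0,2} = 1
G_C(16) = 1.
Combined Grundy value = 1 ⊕ 1 ⊕ 1 = 1.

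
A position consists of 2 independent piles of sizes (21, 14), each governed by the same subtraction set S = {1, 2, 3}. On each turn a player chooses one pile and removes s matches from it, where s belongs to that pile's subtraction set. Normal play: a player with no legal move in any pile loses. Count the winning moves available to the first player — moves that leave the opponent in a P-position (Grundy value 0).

2

All piles use S = {1, 2, 3}:
G(0) = 0
G(1) = mex{0} = 1
G(2) = mex{1,0} = 2
G(3) = mex{2,1,0} = 3
G(4) = mex{3,2,1} = 0
G(5) = mex{0,3,2} = 1
G(6) = mex{1,0,3} = 2
G(7) = mex{2,1,0} = 3
G(8) = mex{3,2,1} = 0
G(9) = mex{0,3,2} = 1
G(10) = mex{1,0,3} = 2
G(11) = mex{2,1,0} = 3
G(12) = mex{3,2,1} = 0
G(13) = mex{0,3,2} = 1
G(14) = mex{1,0,3} = 2
G(15) = mex{2,1,0} = 3
G(16) = mex{3,2,1} = 0
G(17) = mex{0,3,2} = 1
G(18) = mex{1,0,3} = 2
G(19) = mex{2,1,0} = 3
G(20) = mex{3,2,1} = 0
G(21) = mex{0,3,2} = 1
Pile A: G(21) = 1.
Pile B: G(14) = 2.
Combined Grundy value = 1 ⊕ 2 = 3.
A winning move leaves total XOR = 0, i.e. changes one component's Grundy value g to g ⊕ X where X is the current total.
Pile A: need g' = 1⊕3 = 2. Options: 21−1→G=0, 21−2→G=3, 21−3→G=2. Hits: 1.
Pile B: need g' = 2⊕3 = 1. Options: 14−1→G=1, 14−2→G=0, 14−3→G=3. Hits: 1.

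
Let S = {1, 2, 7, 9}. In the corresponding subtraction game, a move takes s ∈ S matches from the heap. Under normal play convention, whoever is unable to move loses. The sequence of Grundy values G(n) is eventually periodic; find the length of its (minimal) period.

11

n :  0  1  2  3  4  5  6  7  8  9 10 11 12 13 14 15 16 17 18 19 20 21 22 23
G :  0  1  2  0  1  2  0  1  2  3  4  0  1  2  0  1  2  0  1  2  3  4  0  1
G(n+11) = G(n) holds for n = 0,…,8 (a full window of length max(S) = 9), so the sequence is purely periodic with period 11.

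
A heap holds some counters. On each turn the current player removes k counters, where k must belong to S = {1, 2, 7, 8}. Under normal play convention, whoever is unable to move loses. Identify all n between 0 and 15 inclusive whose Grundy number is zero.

n :  0  1  2  3  4  5  6  7  8  9 10 11 12 13 14 15
G :  0  1  2  0  1  2  0  1  2  0  1  2  0  1  2  0
P-positions are exactly the n with G(n) = 0.

0, 3, 6, 9, 12, 15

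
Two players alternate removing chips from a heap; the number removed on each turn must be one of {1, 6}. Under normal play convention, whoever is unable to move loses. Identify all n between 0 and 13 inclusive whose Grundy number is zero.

G(0) = 0
G(1) = mex{0} = 1
G(2) = mex{1} = 0
G(3) = mex{0} = 1
G(4) = mex{1} = 0
G(5) = mex{0} = 1
G(6) = mex{1,0} = 2
G(7) = mex{2,1} = 0
G(8) = mex{0,0} = 1
G(9) = mex{1,1} = 0
G(10) = mex{0,0} = 1
G(11) = mex{1,1} = 0
G(12) = mex{0,2} = 1
G(13) = mex{1,0} = 2
P-positions are exactly the n with G(n) = 0.

0, 2, 4, 7, 9, 11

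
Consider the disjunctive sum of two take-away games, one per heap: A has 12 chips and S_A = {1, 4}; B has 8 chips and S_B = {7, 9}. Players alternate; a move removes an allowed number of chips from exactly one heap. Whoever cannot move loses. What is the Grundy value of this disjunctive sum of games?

Heap A, S = {1, 4}:
G(0) = 0
G(1) = mex{0} = 1
G(2) = mex{1} = 0
G(3) = mex{0} = 1
G(4) = mex{1,0} = 2
G(5) = mex{2,1} = 0
G(6) = mex{0,0} = 1
G(7) = mex{1,1} = 0
G(8) = mex{0,2} = 1
G(9) = mex{1,0} = 2
G(10) = mex{2,1} = 0
G(11) = mex{0,0} = 1
G(12) = mex{1,1} = 0
G_A(12) = 0.
Heap B, S = {7, 9}:
G(0) = 0
G(1) = mex{} = 0
G(2) = mex{} = 0
G(3) = mex{} = 0
G(4) = mex{} = 0
G(5) = mex{} = 0
G(6) = mex{} = 0
G(7) = mex{0} = 1
G(8) = mex{0} = 1
G_B(8) = 1.
Combined Grundy value = 0 ⊕ 1 = 1.

1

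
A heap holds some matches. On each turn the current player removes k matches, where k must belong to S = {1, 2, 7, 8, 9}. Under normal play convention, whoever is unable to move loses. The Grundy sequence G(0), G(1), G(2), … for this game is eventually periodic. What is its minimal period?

16

n :  0  1  2  3  4  5  6  7  8  9 10 11 12 13 14 15 16 17 18 19 20 21 22 23 24 25 26 27 28 29 30 31 32 33
G :  0  1  2  0  1  2  0  1  2  3  4  5  3  4  5  3  0  1  2  0  1  2  0  1  2  3  4  5  3  4  5  3  0  1
G(n+16) = G(n) holds for n = 0,…,8 (a full window of length max(S) = 9), so the sequence is purely periodic with period 16.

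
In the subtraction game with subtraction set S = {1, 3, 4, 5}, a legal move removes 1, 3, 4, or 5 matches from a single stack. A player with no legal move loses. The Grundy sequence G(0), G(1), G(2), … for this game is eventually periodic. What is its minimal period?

8

n :  0  1  2  3  4  5  6  7  8  9 10 11 12 13 14 15 16 17
G :  0  1  0  1  2  3  2  3  0  1  0  1  2  3  2  3  0  1
G(n+8) = G(n) holds for n = 0,…,4 (a full window of length max(S) = 5), so the sequence is purely periodic with period 8.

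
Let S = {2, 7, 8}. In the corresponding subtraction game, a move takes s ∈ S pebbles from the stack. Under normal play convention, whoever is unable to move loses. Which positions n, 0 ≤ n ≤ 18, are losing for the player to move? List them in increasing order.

0, 1, 4, 5, 10, 14, 15

n :  0  1  2  3  4  5  6  7  8  9 10 11 12 13 14 15 16 17 18
G :  0  0  1  1  0  0  1  1  2  2  0  3  1  2  0  0  1  1  2
P-positions are exactly the n with G(n) = 0.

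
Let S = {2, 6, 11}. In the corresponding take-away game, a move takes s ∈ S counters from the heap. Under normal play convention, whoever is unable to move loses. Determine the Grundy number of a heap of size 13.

0

n :  0  1  2  3  4  5  6  7  8  9 10 11 12 13
G :  0  0  1  1  0  0  1  1  0  0  1  1  2  0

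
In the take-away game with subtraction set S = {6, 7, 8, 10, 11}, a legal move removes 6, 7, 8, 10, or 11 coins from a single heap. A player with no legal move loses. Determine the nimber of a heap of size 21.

0

n :  0  1  2  3  4  5  6  7  8  9 10 11 12 13 14 15 16 17 18 19 20 21
G :  0  0  0  0  0  0  1  1  1  1  1  1  2  2  2  2  2  0  0  0  0  0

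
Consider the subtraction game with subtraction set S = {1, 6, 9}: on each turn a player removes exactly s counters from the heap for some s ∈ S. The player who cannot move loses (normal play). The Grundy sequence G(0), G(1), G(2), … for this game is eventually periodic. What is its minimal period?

n :  0  1  2  3  4  5  6  7  8  9 10 11 12 13 14 15 16 17 18 19 20 21 22 23 24 25 26
G :  0  1  0  1  0  1  2  0  1  2  3  2  0  1  0  1  2  0  1  0  1  2  0  1  0  1  2
From n = 11 onward G(n+5) = G(n); since this holds over max(S) = 9 consecutive positions the period is 5 (pre-period 11).

5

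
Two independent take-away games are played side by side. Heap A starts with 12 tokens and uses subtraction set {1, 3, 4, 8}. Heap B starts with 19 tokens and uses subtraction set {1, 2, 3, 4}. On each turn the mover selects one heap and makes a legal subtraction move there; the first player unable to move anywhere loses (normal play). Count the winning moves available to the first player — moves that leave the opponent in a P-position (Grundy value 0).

Heap A, S = {1, 3, 4, 8}:
G(0) = 0
G(1) = mex{0} = 1
G(2) = mex{1} = 0
G(3) = mex{0,0} = 1
G(4) = mex{1,1,0} = 2
G(5) = mex{2,0,1} = 3
G(6) = mex{3,1,0} = 2
G(7) = mex{2,2,1} = 0
G(8) = mex{0,3,2,0} = 1
G(9) = mex{1,2,3,1} = 0
G(10) = mex{0,0,2,0} = 1
G(11) = mex{1,1,0,1} = 2
G(12) = mex{2,0,1,2} = 3
G_A(12) = 3.
Heap B, S = {1, 2, 3, 4}:
G(0) = 0
G(1) = mex{0} = 1
G(2) = mex{1,0} = 2
G(3) = mex{2,1,0} = 3
G(4) = mex{3,2,1,0} = 4
G(5) = mex{4,3,2,1} = 0
G(6) = mex{0,4,3,2} = 1
G(7) = mex{1,0,4,3} = 2
G(8) = mex{2,1,0,4} = 3
G(9) = mex{3,2,1,0} = 4
G(10) = mex{4,3,2,1} = 0
G(11) = mex{0,4,3,2} = 1
G(12) = mex{1,0,4,3} = 2
G(13) = mex{2,1,0,4} = 3
G(14) = mex{3,2,1,0} = 4
G(15) = mex{4,3,2,1} = 0
G(16) = mex{0,4,3,2} = 1
G(17) = mex{1,0,4,3} = 2
G(18) = mex{2,1,0,4} = 3
G(19) = mex{3,2,1,0} = 4
G_B(19) = 4.
Combined Grundy value = 3 ⊕ 4 = 7.
A winning move leaves total XOR = 0, i.e. changes one component's Grundy value g to g ⊕ X where X is the current total.
Heap A: need g' = 3⊕7 = 4. Options: 12−1→G=2, 12−3→G=0, 12−4→G=1, 12−8→G=2. Hits: 0.
Heap B: need g' = 4⊕7 = 3. Options: 19−1→G=3, 19−2→G=2, 19−3→G=1, 19−4→G=0. Hits: 1.

1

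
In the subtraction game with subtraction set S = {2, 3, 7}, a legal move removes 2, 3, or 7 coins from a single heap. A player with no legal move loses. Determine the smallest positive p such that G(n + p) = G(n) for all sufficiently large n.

5

n :  0  1  2  3  4  5  6  7  8  9 10 11 12 13 14
G :  0  0  1  1  2  0  0  1  1  2  0  0  1  1  2
G(n+5) = G(n) holds for n = 0,…,6 (a full window of length max(S) = 7), so the sequence is purely periodic with period 5.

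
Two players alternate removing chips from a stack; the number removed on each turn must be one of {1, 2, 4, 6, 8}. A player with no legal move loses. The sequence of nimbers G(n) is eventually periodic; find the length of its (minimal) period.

n :  0  1  2  3  4  5  6  7  8  9 10 11 12 13 14 15 16 17 18 19 20 21
G :  0  1  2  0  1  2  3  4  5  3  0  1  2  0  1  2  3  4  5  3  0  1
G(n+10) = G(n) holds for n = 0,…,7 (a full window of length max(S) = 8), so the sequence is purely periodic with period 10.

10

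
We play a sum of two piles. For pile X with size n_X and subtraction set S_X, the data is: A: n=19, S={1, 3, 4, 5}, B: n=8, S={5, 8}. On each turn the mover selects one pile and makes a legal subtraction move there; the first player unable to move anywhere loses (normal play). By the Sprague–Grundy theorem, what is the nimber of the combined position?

0

Pile A, S = {1, 3, 4, 5}:
n :  0  1  2  3  4  5  6  7  8  9 10 11 12 13 14 15 16 17 18 19
G :  0  1  0  1  2  3  2  3  0  1  0  1  2  3  2  3  0  1  0  1
G_A(19) = 1.
Pile B, S = {5, 8}:
n : 0 1 2 3 4 5 6 7 8
G : 0 0 0 0 0 1 1 1 1
G_B(8) = 1.
Combined Grundy value = 1 ⊕ 1 = 0.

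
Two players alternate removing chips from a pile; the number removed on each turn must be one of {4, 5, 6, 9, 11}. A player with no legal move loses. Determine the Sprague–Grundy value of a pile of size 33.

n :  0  1  2  3  4  5  6  7  8  9 10 11 12 13 14 15 16 17 18 19 20 21 22 23 24 25 26 27 28 29 30 31 32 33
G :  0  0  0  0  1  1  1  1  2  2  2  2  3  3  3  0  0  0  0  1  1  1  1  2  2  2  2  3  3  3  0  0  0  0

0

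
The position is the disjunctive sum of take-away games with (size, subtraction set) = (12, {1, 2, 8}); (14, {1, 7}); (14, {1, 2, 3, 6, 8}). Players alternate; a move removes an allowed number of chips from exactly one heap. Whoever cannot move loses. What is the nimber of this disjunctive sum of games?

1

Heap A, S = {1, 2, 8}:
G(0) = 0
G(1) = mex{0} = 1
G(2) = mex{1,0} = 2
G(3) = mex{2,1} = 0
G(4) = mex{0,2} = 1
G(5) = mex{1,0} = 2
G(6) = mex{2,1} = 0
G(7) = mex{0,2} = 1
G(8) = mex{1,0,0} = 2
G(9) = mex{2,1,1} = 0
G(10) = mex{0,2,2} = 1
G(11) = mex{1,0,0} = 2
G(12) = mex{2,1,1} = 0
G_A(12) = 0.
Heap B, S = {1, 7}:
G(0) = 0
G(1) = mex{0} = 1
G(2) = mex{1} = 0
G(3) = mex{0} = 1
G(4) = mex{1} = 0
G(5) = mex{0} = 1
G(6) = mex{1} = 0
G(7) = mex{0,0} = 1
G(8) = mex{1,1} = 0
G(9) = mex{0,0} = 1
G(10) = mex{1,1} = 0
G(11) = mex{0,0} = 1
G(12) = mex{1,1} = 0
G(13) = mex{0,0} = 1
G(14) = mex{1,1} = 0
G_B(14) = 0.
Heap C, S = {1, 2, 3, 6, 8}:
n :  0  1  2  3  4  5  6  7  8  9 10 11 12 13 14
G :  0  1  2  3  0  1  2  3  4  0  1  2  3  0  1
G_C(14) = 1.
Combined Grundy value = 0 ⊕ 0 ⊕ 1 = 1.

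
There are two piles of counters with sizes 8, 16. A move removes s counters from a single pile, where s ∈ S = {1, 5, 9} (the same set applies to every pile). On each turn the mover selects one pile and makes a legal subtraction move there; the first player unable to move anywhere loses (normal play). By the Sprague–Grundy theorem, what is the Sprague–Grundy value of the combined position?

0

All piles use S = {1, 5, 9}:
n :  0  1  2  3  4  5  6  7  8  9 10 11 12 13 14 15 16
G :  0  1  0  1  0  1  0  1  0  1  0  1  0  1  0  1  0
Pile A: G(8) = 0.
Pile B: G(16) = 0.
Combined Grundy value = 0 ⊕ 0 = 0.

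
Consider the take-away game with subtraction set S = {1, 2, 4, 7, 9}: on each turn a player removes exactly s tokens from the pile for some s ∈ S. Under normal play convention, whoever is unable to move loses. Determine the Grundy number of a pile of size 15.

G(0) = 0
G(1) = mex{0} = 1
G(2) = mex{1,0} = 2
G(3) = mex{2,1} = 0
G(4) = mex{0,2,0} = 1
G(5) = mex{1,0,1} = 2
G(6) = mex{2,1,2} = 0
G(7) = mex{0,2,0,0} = 1
G(8) = mex{1,0,1,1} = 2
G(9) = mex{2,1,2,2,0} = 3
G(10) = mex{3,2,0,0,1} = 4
G(11) = mex{4,3,1,1,2} = 0
G(12) = mex{0,4,2,2,0} = 1
G(13) = mex{1,0,3,0,1} = 2
G(14) = mex{2,1,4,1,2} = 0
G(15) = mex{0,2,0,2,0} = 1

1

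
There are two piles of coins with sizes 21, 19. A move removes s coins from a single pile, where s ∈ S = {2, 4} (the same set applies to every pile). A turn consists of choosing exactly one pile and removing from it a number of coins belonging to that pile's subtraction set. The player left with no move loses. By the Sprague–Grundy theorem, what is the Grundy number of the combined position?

1

All piles use S = {2, 4}:
n :  0  1  2  3  4  5  6  7  8  9 10 11 12 13 14 15 16 17 18 19 20 21
G :  0  0  1  1  2  2  0  0  1  1  2  2  0  0  1  1  2  2  0  0  1  1
Pile A: G(21) = 1.
Pile B: G(19) = 0.
Combined Grundy value = 1 ⊕ 0 = 1.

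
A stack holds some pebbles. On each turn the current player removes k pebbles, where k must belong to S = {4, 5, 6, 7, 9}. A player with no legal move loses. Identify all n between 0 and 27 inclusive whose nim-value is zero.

0, 1, 2, 3, 13, 14, 15, 16, 26, 27

G(0) = 0
G(1) = mex{} = 0
G(2) = mex{} = 0
G(3) = mex{} = 0
G(4) = mex{0} = 1
G(5) = mex{0,0} = 1
G(6) = mex{0,0,0} = 1
G(7) = mex{0,0,0,0} = 1
G(8) = mex{1,0,0,0} = 2
G(9) = mex{1,1,0,0,0} = 2
G(10) = mex{1,1,1,0,0} = 2
G(11) = mex{1,1,1,1,0} = 2
G(12) = mex{2,1,1,1,0} = 3
G(13) = mex{2,2,1,1,1} = 0
G(14) = mex{2,2,2,1,1} = 0
G(15) = mex{2,2,2,2,1} = 0
G(16) = mex{3,2,2,2,1} = 0
G(17) = mex{0,3,2,2,2} = 1
G(18) = mex{0,0,3,2,2} = 1
G(19) = mex{0,0,0,3,2} = 1
G(20) = mex{0,0,0,0,2} = 1
G(21) = mex{1,0,0,0,3} = 2
G(22) = mex{1,1,0,0,0} = 2
G(23) = mex{1,1,1,0,0} = 2
G(24) = mex{1,1,1,1,0} = 2
G(25) = mex{2,1,1,1,0} = 3
G(26) = mex{2,2,1,1,1} = 0
G(27) = mex{2,2,2,1,1} = 0
P-positions are exactly the n with G(n) = 0.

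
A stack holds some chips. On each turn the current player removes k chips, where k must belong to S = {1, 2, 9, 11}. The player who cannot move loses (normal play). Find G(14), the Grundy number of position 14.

n :  0  1  2  3  4  5  6  7  8  9 10 11 12 13 14
G :  0  1  2  0  1  2  0  1  2  3  0  1  2  0  1

1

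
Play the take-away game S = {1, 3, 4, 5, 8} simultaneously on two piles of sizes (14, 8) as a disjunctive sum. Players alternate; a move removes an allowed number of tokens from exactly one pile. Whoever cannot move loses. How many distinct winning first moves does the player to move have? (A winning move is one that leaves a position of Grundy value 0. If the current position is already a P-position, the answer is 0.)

2

All piles use S = {1, 3, 4, 5, 8}:
G(0) = 0
G(1) = mex{0} = 1
G(2) = mex{1} = 0
G(3) = mex{0,0} = 1
G(4) = mex{1,1,0} = 2
G(5) = mex{2,0,1,0} = 3
G(6) = mex{3,1,0,1} = 2
G(7) = mex{2,2,1,0} = 3
G(8) = mex{3,3,2,1,0} = 4
G(9) = mex{4,2,3,2,1} = 0
G(10) = mex{0,3,2,3,0} = 1
G(11) = mex{1,4,3,2,1} = 0
G(12) = mex{0,0,4,3,2} = 1
G(13) = mex{1,1,0,4,3} = 2
G(14) = mex{2,0,1,0,2} = 3
Pile A: G(14) = 3.
Pile B: G(8) = 4.
Combined Grundy value = 3 ⊕ 4 = 7.
A winning move leaves total XOR = 0, i.e. changes one component's Grundy value g to g ⊕ X where X is the current total.
Pile A: need g' = 3⊕7 = 4. Options: 14−1→G=2, 14−3→G=0, 14−4→G=1, 14−5→G=0, 14−8→G=2. Hits: 0.
Pile B: need g' = 4⊕7 = 3. Options: 8−1→G=3, 8−3→G=3, 8−4→G=2, 8−5→G=1, 8−8→G=0. Hits: 2.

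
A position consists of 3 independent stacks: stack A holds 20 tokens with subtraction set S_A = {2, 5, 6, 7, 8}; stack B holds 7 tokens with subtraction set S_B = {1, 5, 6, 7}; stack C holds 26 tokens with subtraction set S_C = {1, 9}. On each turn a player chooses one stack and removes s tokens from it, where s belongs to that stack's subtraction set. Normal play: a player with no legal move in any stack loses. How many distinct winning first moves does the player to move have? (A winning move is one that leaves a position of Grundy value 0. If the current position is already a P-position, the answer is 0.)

Stack A, S = {2, 5, 6, 7, 8}:
G(0) = 0
G(1) = mex{} = 0
G(2) = mex{0} = 1
G(3) = mex{0} = 1
G(4) = mex{1} = 0
G(5) = mex{1,0} = 2
G(6) = mex{0,0,0} = 1
G(7) = mex{2,1,0,0} = 3
G(8) = mex{1,1,1,0,0} = 2
G(9) = mex{3,0,1,1,0} = 2
G(10) = mex{2,2,0,1,1} = 3
G(11) = mex{2,1,2,0,1} = 3
G(12) = mex{3,3,1,2,0} = 4
G(13) = mex{3,2,3,1,2} = 0
G(14) = mex{4,2,2,3,1} = 0
G(15) = mex{0,3,2,2,3} = 1
G(16) = mex{0,3,3,2,2} = 1
G(17) = mex{1,4,3,3,2} = 0
G(18) = mex{1,0,4,3,3} = 2
G(19) = mex{0,0,0,4,3} = 1
G(20) = mex{2,1,0,0,4} = 3
G_A(20) = 3.
Stack B, S = {1, 5, 6, 7}:
n : 0 1 2 3 4 5 6 7
G : 0 1 0 1 0 1 2 3
G_B(7) = 3.
Stack C, S = {1, 9}:
G(0) = 0
G(1) = mex{0} = 1
G(2) = mex{1} = 0
G(3) = mex{0} = 1
G(4) = mex{1} = 0
G(5) = mex{0} = 1
G(6) = mex{1} = 0
G(7) = mex{0} = 1
G(8) = mex{1} = 0
G(9) = mex{0,0} = 1
G(10) = mex{1,1} = 0
G(11) = mex{0,0} = 1
G(12) = mex{1,1} = 0
G(13) = mex{0,0} = 1
G(14) = mex{1,1} = 0
G(15) = mex{0,0} = 1
G(16) = mex{1,1} = 0
G(17) = mex{0,0} = 1
G(18) = mex{1,1} = 0
G(19) = mex{0,0} = 1
G(20) = mex{1,1} = 0
G(21) = mex{0,0} = 1
G(22) = mex{1,1} = 0
G(23) = mex{0,0} = 1
G(24) = mex{1,1} = 0
G(25) = mex{0,0} = 1
G(26) = mex{1,1} = 0
G_C(26) = 0.
Combined Grundy value = 3 ⊕ 3 ⊕ 0 = 0.
A winning move leaves total XOR = 0, i.e. changes one component's Grundy value g to g ⊕ X where X is the current total.
Stack A: target g' = 3⊕0 = 3, but every legal move changes the Grundy value (mex property), so 0 moves.
Stack B: target g' = 3⊕0 = 3, but every legal move changes the Grundy value (mex property), so 0 moves.
Stack C: target g' = 0⊕0 = 0, but every legal move changes the Grundy value (mex property), so 0 moves.

0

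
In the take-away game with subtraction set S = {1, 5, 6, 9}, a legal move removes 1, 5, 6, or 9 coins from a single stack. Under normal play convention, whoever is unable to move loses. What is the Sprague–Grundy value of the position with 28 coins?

0

n :  0  1  2  3  4  5  6  7  8  9 10 11 12 13 14 15 16 17 18 19 20 21 22 23 24 25 26 27 28
G :  0  1  0  1  0  1  2  3  2  3  2  3  0  1  0  1  0  1  2  3  2  3  2  3  0  1  0  1  0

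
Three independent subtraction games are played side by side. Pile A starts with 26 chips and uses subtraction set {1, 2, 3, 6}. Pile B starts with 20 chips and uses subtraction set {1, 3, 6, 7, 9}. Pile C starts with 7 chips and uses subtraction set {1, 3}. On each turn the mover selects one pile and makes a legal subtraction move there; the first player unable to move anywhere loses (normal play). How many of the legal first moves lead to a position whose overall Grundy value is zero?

5

Pile A, S = {1, 2, 3, 6}:
n :  0  1  2  3  4  5  6  7  8  9 10 11 12 13 14 15 16 17 18 19 20 21 22 23 24 25 26
G :  0  1  2  3  0  1  2  3  0  1  2  3  0  1  2  3  0  1  2  3  0  1  2  3  0  1  2
G_A(26) = 2.
Pile B, S = {1, 3, 6, 7, 9}:
n :  0  1  2  3  4  5  6  7  8  9 10 11 12 13 14 15 16 17 18 19 20
G :  0  1  0  1  0  1  2  3  2  3  2  3  0  1  0  1  0  1  2  3  2
G_B(20) = 2.
Pile C, S = {1, 3}:
G(0) = 0
G(1) = mex{0} = 1
G(2) = mex{1} = 0
G(3) = mex{0,0} = 1
G(4) = mex{1,1} = 0
G(5) = mex{0,0} = 1
G(6) = mex{1,1} = 0
G(7) = mex{0,0} = 1
G_C(7) = 1.
Combined Grundy value = 2 ⊕ 2 ⊕ 1 = 1.
A winning move leaves total XOR = 0, i.e. changes one component's Grundy value g to g ⊕ X where X is the current total.
Pile A: need g' = 2⊕1 = 3. Options: 26−1→G=1, 26−2→G=0, 26−3→G=3, 26−6→G=0. Hits: 1.
Pile B: need g' = 2⊕1 = 3. Options: 20−1→G=3, 20−3→G=1, 20−6→G=0, 20−7→G=1, 20−9→G=3. Hits: 2.
Pile C: need g' = 1⊕1 = 0. Options: 7−1→G=0, 7−3→G=0. Hits: 2.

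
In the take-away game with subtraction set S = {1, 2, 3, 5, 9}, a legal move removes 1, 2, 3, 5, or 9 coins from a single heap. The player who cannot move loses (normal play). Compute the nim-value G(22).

2

G(0) = 0
G(1) = mex{0} = 1
G(2) = mex{1,0} = 2
G(3) = mex{2,1,0} = 3
G(4) = mex{3,2,1} = 0
G(5) = mex{0,3,2,0} = 1
G(6) = mex{1,0,3,1} = 2
G(7) = mex{2,1,0,2} = 3
G(8) = mex{3,2,1,3} = 0
G(9) = mex{0,3,2,0,0} = 1
G(10) = mex{1,0,3,1,1} = 2
G(11) = mex{2,1,0,2,2} = 3
G(12) = mex{3,2,1,3,3} = 0
G(13) = mex{0,3,2,0,0} = 1
G(14) = mex{1,0,3,1,1} = 2
G(15) = mex{2,1,0,2,2} = 3
G(16) = mex{3,2,1,3,3} = 0
G(17) = mex{0,3,2,0,0} = 1
G(18) = mex{1,0,3,1,1} = 2
G(19) = mex{2,1,0,2,2} = 3
G(20) = mex{3,2,1,3,3} = 0
G(21) = mex{0,3,2,0,0} = 1
G(22) = mex{1,0,3,1,1} = 2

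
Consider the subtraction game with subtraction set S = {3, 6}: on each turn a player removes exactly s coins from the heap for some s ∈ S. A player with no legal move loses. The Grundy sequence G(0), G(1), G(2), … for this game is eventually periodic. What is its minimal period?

G(0) = 0
G(1) = mex{} = 0
G(2) = mex{} = 0
G(3) = mex{0} = 1
G(4) = mex{0} = 1
G(5) = mex{0} = 1
G(6) = mex{1,0} = 2
G(7) = mex{1,0} = 2
G(8) = mex{1,0} = 2
G(9) = mex{2,1} = 0
G(10) = mex{2,1} = 0
G(11) = mex{2,1} = 0
G(12) = mex{0,2} = 1
G(13) = mex{0,2} = 1
G(14) = mex{0,2} = 1
G(15) = mex{1,0} = 2
G(16) = mex{1,0} = 2
G(17) = mex{1,0} = 2
G(18) = mex{2,1} = 0
G(19) = mex{2,1} = 0
G(n+9) = G(n) holds for n = 0,…,5 (a full window of length max(S) = 6), so the sequence is purely periodic with period 9.

9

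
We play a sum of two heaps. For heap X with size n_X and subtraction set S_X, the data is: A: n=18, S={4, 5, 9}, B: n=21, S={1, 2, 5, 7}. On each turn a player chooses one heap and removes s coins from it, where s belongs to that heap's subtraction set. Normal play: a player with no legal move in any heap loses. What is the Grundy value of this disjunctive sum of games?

Heap A, S = {4, 5, 9}:
G(0) = 0
G(1) = mex{} = 0
G(2) = mex{} = 0
G(3) = mex{} = 0
G(4) = mex{0} = 1
G(5) = mex{0,0} = 1
G(6) = mex{0,0} = 1
G(7) = mex{0,0} = 1
G(8) = mex{1,0} = 2
G(9) = mex{1,1,0} = 2
G(10) = mex{1,1,0} = 2
G(11) = mex{1,1,0} = 2
G(12) = mex{2,1,0} = 3
G(13) = mex{2,2,1} = 0
G(14) = mex{2,2,1} = 0
G(15) = mex{2,2,1} = 0
G(16) = mex{3,2,1} = 0
G(17) = mex{0,3,2} = 1
G(18) = mex{0,0,2} = 1
G_A(18) = 1.
Heap B, S = {1, 2, 5, 7}:
n :  0  1  2  3  4  5  6  7  8  9 10 11 12 13 14 15 16 17 18 19 20 21
G :  0  1  2  0  1  2  0  1  2  0  1  2  0  1  2  0  1  2  0  1  2  0
G_B(21) = 0.
Combined Grundy value = 1 ⊕ 0 = 1.

1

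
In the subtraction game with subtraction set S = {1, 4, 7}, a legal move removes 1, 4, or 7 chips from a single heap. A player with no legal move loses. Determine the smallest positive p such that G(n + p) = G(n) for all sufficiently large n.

G(0) = 0
G(1) = mex{0} = 1
G(2) = mex{1} = 0
G(3) = mex{0} = 1
G(4) = mex{1,0} = 2
G(5) = mex{2,1} = 0
G(6) = mex{0,0} = 1
G(7) = mex{1,1,0} = 2
G(8) = mex{2,2,1} = 0
G(9) = mex{0,0,0} = 1
G(10) = mex{1,1,1} = 0
G(11) = mex{0,2,2} = 1
G(12) = mex{1,0,0} = 2
G(13) = mex{2,1,1} = 0
G(14) = mex{0,0,2} = 1
G(15) = mex{1,1,0} = 2
G(16) = mex{2,2,1} = 0
G(17) = mex{0,0,0} = 1
G(n+8) = G(n) holds for n = 0,…,6 (a full window of length max(S) = 7), so the sequence is purely periodic with period 8.

8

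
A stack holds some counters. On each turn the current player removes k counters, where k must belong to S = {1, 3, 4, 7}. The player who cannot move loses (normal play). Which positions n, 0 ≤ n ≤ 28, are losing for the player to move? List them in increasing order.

0, 2, 8, 10, 16, 18, 24, 26

G(0) = 0
G(1) = mex{0} = 1
G(2) = mex{1} = 0
G(3) = mex{0,0} = 1
G(4) = mex{1,1,0} = 2
G(5) = mex{2,0,1} = 3
G(6) = mex{3,1,0} = 2
G(7) = mex{2,2,1,0} = 3
G(8) = mex{3,3,2,1} = 0
G(9) = mex{0,2,3,0} = 1
G(10) = mex{1,3,2,1} = 0
G(11) = mex{0,0,3,2} = 1
G(12) = mex{1,1,0,3} = 2
G(13) = mex{2,0,1,2} = 3
G(14) = mex{3,1,0,3} = 2
G(15) = mex{2,2,1,0} = 3
G(16) = mex{3,3,2,1} = 0
G(17) = mex{0,2,3,0} = 1
G(18) = mex{1,3,2,1} = 0
G(19) = mex{0,0,3,2} = 1
G(20) = mex{1,1,0,3} = 2
G(21) = mex{2,0,1,2} = 3
G(22) = mex{3,1,0,3} = 2
G(23) = mex{2,2,1,0} = 3
G(24) = mex{3,3,2,1} = 0
G(25) = mex{0,2,3,0} = 1
G(26) = mex{1,3,2,1} = 0
G(27) = mex{0,0,3,2} = 1
G(28) = mex{1,1,0,3} = 2
P-positions are exactly the n with G(n) = 0.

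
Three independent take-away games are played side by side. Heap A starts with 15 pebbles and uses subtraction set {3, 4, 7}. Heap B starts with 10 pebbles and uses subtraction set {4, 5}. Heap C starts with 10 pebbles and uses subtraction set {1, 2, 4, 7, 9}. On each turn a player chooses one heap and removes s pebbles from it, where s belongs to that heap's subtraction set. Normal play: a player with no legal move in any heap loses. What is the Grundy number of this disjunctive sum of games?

Heap A, S = {3, 4, 7}:
G(0) = 0
G(1) = mex{} = 0
G(2) = mex{} = 0
G(3) = mex{0} = 1
G(4) = mex{0,0} = 1
G(5) = mex{0,0} = 1
G(6) = mex{1,0} = 2
G(7) = mex{1,1,0} = 2
G(8) = mex{1,1,0} = 2
G(9) = mex{2,1,0} = 3
G(10) = mex{2,2,1} = 0
G(11) = mex{2,2,1} = 0
G(12) = mex{3,2,1} = 0
G(13) = mex{0,3,2} = 1
G(14) = mex{0,0,2} = 1
G(15) = mex{0,0,2} = 1
G_A(15) = 1.
Heap B, S = {4, 5}:
G(0) = 0
G(1) = mex{} = 0
G(2) = mex{} = 0
G(3) = mex{} = 0
G(4) = mex{0} = 1
G(5) = mex{0,0} = 1
G(6) = mex{0,0} = 1
G(7) = mex{0,0} = 1
G(8) = mex{1,0} = 2
G(9) = mex{1,1} = 0
G(10) = mex{1,1} = 0
G_B(10) = 0.
Heap C, S = {1, 2, 4, 7, 9}:
n :  0  1  2  3  4  5  6  7  8  9 10
G :  0  1  2  0  1  2  0  1  2  3  4
G_C(10) = 4.
Combined Grundy value = 1 ⊕ 0 ⊕ 4 = 5.

5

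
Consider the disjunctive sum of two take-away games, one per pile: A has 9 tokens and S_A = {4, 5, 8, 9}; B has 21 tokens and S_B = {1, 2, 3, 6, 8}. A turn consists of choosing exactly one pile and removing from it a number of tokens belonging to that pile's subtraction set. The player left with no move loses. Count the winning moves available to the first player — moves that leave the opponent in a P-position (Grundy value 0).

2

Pile A, S = {4, 5, 8, 9}:
G(0) = 0
G(1) = mex{} = 0
G(2) = mex{} = 0
G(3) = mex{} = 0
G(4) = mex{0} = 1
G(5) = mex{0,0} = 1
G(6) = mex{0,0} = 1
G(7) = mex{0,0} = 1
G(8) = mex{1,0,0} = 2
G(9) = mex{1,1,0,0} = 2
G_A(9) = 2.
Pile B, S = {1, 2, 3, 6, 8}:
G(0) = 0
G(1) = mex{0} = 1
G(2) = mex{1,0} = 2
G(3) = mex{2,1,0} = 3
G(4) = mex{3,2,1} = 0
G(5) = mex{0,3,2} = 1
G(6) = mex{1,0,3,0} = 2
G(7) = mex{2,1,0,1} = 3
G(8) = mex{3,2,1,2,0} = 4
G(9) = mex{4,3,2,3,1} = 0
G(10) = mex{0,4,3,0,2} = 1
G(11) = mex{1,0,4,1,3} = 2
G(12) = mex{2,1,0,2,0} = 3
G(13) = mex{3,2,1,3,1} = 0
G(14) = mex{0,3,2,4,2} = 1
G(15) = mex{1,0,3,0,3} = 2
G(16) = mex{2,1,0,1,4} = 3
G(17) = mex{3,2,1,2,0} = 4
G(18) = mex{4,3,2,3,1} = 0
G(19) = mex{0,4,3,0,2} = 1
G(20) = mex{1,0,4,1,3} = 2
G(21) = mex{2,1,0,2,0} = 3
G_B(21) = 3.
Combined Grundy value = 2 ⊕ 3 = 1.
A winning move leaves total XOR = 0, i.e. changes one component's Grundy value g to g ⊕ X where X is the current total.
Pile A: need g' = 2⊕1 = 3. Options: 9−4→G=1, 9−5→G=1, 9−8→G=0, 9−9→G=0. Hits: 0.
Pile B: need g' = 3⊕1 = 2. Options: 21−1→G=2, 21−2→G=1, 21−3→G=0, 21−6→G=2, 21−8→G=0. Hits: 2.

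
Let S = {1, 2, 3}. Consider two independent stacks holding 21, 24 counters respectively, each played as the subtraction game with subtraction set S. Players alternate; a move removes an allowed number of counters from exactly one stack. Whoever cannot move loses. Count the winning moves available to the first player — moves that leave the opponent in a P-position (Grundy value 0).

All stacks use S = {1, 2, 3}:
n :  0  1  2  3  4  5  6  7  8  9 10 11 12 13 14 15 16 17 18 19 20 21 22 23 24
G :  0  1  2  3  0  1  2  3  0  1  2  3  0  1  2  3  0  1  2  3  0  1  2  3  0
Stack A: G(21) = 1.
Stack B: G(24) = 0.
Combined Grundy value = 1 ⊕ 0 = 1.
A winning move leaves total XOR = 0, i.e. changes one component's Grundy value g to g ⊕ X where X is the current total.
Stack A: need g' = 1⊕1 = 0. Options: 21−1→G=0, 21−2→G=3, 21−3→G=2. Hits: 1.
Stack B: need g' = 0⊕1 = 1. Options: 24−1→G=3, 24−2→G=2, 24−3→G=1. Hits: 1.

2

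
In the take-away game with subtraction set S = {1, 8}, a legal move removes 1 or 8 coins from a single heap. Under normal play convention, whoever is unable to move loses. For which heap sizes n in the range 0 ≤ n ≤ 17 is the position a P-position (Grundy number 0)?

0, 2, 4, 6, 9, 11, 13, 15

G(0) = 0
G(1) = mex{0} = 1
G(2) = mex{1} = 0
G(3) = mex{0} = 1
G(4) = mex{1} = 0
G(5) = mex{0} = 1
G(6) = mex{1} = 0
G(7) = mex{0} = 1
G(8) = mex{1,0} = 2
G(9) = mex{2,1} = 0
G(10) = mex{0,0} = 1
G(11) = mex{1,1} = 0
G(12) = mex{0,0} = 1
G(13) = mex{1,1} = 0
G(14) = mex{0,0} = 1
G(15) = mex{1,1} = 0
G(16) = mex{0,2} = 1
G(17) = mex{1,0} = 2
P-positions are exactly the n with G(n) = 0.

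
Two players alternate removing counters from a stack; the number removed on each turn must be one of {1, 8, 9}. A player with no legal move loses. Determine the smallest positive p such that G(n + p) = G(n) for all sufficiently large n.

16

G(0) = 0
G(1) = mex{0} = 1
G(2) = mex{1} = 0
G(3) = mex{0} = 1
G(4) = mex{1} = 0
G(5) = mex{0} = 1
G(6) = mex{1} = 0
G(7) = mex{0} = 1
G(8) = mex{1,0} = 2
G(9) = mex{2,1,0} = 3
G(10) = mex{3,0,1} = 2
G(11) = mex{2,1,0} = 3
G(12) = mex{3,0,1} = 2
G(13) = mex{2,1,0} = 3
G(14) = mex{3,0,1} = 2
G(15) = mex{2,1,0} = 3
G(16) = mex{3,2,1} = 0
G(17) = mex{0,3,2} = 1
G(18) = mex{1,2,3} = 0
G(19) = mex{0,3,2} = 1
G(20) = mex{1,2,3} = 0
G(21) = mex{0,3,2} = 1
G(22) = mex{1,2,3} = 0
G(23) = mex{0,3,2} = 1
G(24) = mex{1,0,3} = 2
G(25) = mex{2,1,0} = 3
G(26) = mex{3,0,1} = 2
G(27) = mex{2,1,0} = 3
G(28) = mex{3,0,1} = 2
G(29) = mex{2,1,0} = 3
G(30) = mex{3,0,1} = 2
G(31) = mex{2,1,0} = 3
G(32) = mex{3,2,1} = 0
G(33) = mex{0,3,2} = 1
G(n+16) = G(n) holds for n = 0,…,8 (a full window of length max(S) = 9), so the sequence is purely periodic with period 16.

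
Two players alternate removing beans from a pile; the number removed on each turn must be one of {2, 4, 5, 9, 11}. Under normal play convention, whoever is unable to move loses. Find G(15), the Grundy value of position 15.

n :  0  1  2  3  4  5  6  7  8  9 10 11 12 13 14 15
G :  0  0  1  1  2  2  3  0  0  1  1  2  2  3  0  0

0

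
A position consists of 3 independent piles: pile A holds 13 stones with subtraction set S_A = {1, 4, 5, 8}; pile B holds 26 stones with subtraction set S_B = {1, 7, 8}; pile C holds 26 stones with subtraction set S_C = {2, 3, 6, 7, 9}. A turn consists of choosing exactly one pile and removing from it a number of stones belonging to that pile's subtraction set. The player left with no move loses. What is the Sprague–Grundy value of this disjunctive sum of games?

Pile A, S = {1, 4, 5, 8}:
n :  0  1  2  3  4  5  6  7  8  9 10 11 12 13
G :  0  1  0  1  2  3  2  3  4  0  1  0  1  2
G_A(13) = 2.
Pile B, S = {1, 7, 8}:
G(0) = 0
G(1) = mex{0} = 1
G(2) = mex{1} = 0
G(3) = mex{0} = 1
G(4) = mex{1} = 0
G(5) = mex{0} = 1
G(6) = mex{1} = 0
G(7) = mex{0,0} = 1
G(8) = mex{1,1,0} = 2
G(9) = mex{2,0,1} = 3
G(10) = mex{3,1,0} = 2
G(11) = mex{2,0,1} = 3
G(12) = mex{3,1,0} = 2
G(13) = mex{2,0,1} = 3
G(14) = mex{3,1,0} = 2
G(15) = mex{2,2,1} = 0
G(16) = mex{0,3,2} = 1
G(17) = mex{1,2,3} = 0
G(18) = mex{0,3,2} = 1
G(19) = mex{1,2,3} = 0
G(20) = mex{0,3,2} = 1
G(21) = mex{1,2,3} = 0
G(22) = mex{0,0,2} = 1
G(23) = mex{1,1,0} = 2
G(24) = mex{2,0,1} = 3
G(25) = mex{3,1,0} = 2
G(26) = mex{2,0,1} = 3
G_B(26) = 3.
Pile C, S = {2, 3, 6, 7, 9}:
n :  0  1  2  3  4  5  6  7  8  9 10 11 12 13 14 15 16 17 18 19 20 21 22 23 24 25 26
G :  0  0  1  1  2  0  3  1  2  2  3  3  4  0  5  1  4  0  0  1  1  2  2  3  3  5  2
G_C(26) = 2.
Combined Grundy value = 2 ⊕ 3 ⊕ 2 = 3.

3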